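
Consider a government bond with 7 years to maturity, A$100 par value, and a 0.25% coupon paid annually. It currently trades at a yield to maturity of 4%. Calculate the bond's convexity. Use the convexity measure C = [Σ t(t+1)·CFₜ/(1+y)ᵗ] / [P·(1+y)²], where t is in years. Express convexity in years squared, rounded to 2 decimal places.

With y = 0.04:
  t   CF        PV=CF/(1+0.04)^t    t·PV        t(t+1)·PV
  1         0.25         0.2404         0.2404           0.4808
  2         0.25         0.2311         0.4623           1.3868
  3         0.25         0.2222         0.6667           2.6670
  4         0.25         0.2137         0.8548           4.2740
  5         0.25         0.2055         1.0274           6.1645
  6         0.25         0.1976         1.1855           8.2983
  7       100.25        76.1818       533.2723       4,266.1786
  Σ                     77.4923       537.7094       4,289.4500
P = 77.4923.
Convexity = Σ t(t+1)·PV / [P·(1+y)²] = 4,289.4500 / (77.4923 × 1.081600) = 51.17719.

51.18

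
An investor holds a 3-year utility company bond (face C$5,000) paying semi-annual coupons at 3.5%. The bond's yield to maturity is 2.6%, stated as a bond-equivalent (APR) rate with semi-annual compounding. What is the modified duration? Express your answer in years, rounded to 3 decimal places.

Periodic yield y = 0.013. First find Macaulay duration:
  t   CF        PV=CF/(1+0.013)^t    t·PV
  1        87.50        86.3771        86.3771
  2        87.50        85.2686       170.5372
  3        87.50        84.1743       252.5230
  4        87.50        83.0941       332.3765
  5        87.50        82.0278       410.1388
  6     5,087.50     4,708.1225    28,248.7347
  Σ                  5,129.0644    29,500.6873
P = 5,129.0644; Macaulay duration = 29,500.6873 / 5,129.0644 = 5.75167 half-year periods = 2.87584 years.
Modified duration = D_Mac / (1 + y) = 2.87584 / 1.013 = 2.83893 years.

2.839 years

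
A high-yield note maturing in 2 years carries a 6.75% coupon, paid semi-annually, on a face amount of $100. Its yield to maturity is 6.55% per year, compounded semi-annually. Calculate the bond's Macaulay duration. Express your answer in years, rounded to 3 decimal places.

1.904 years

Periodic yield y = 0.03275. Discount each cash flow and weight by its period:
  t   CF        PV=CF/(1+0.03275)^t    t·PV
  1        3.375         3.2680         3.2680
  2        3.375         3.1643         6.3287
  3        3.375         3.0640         9.1920
  4      103.375        90.8730       363.4919
  Σ                    100.3693       382.2805
Price P = Σ PV = 100.3693.
Macaulay duration = Σ(t·PV) / P = 382.2805 / 100.3693 = 3.80874 half-year periods.
In years: 3.80874 / 2 = 1.90437 years.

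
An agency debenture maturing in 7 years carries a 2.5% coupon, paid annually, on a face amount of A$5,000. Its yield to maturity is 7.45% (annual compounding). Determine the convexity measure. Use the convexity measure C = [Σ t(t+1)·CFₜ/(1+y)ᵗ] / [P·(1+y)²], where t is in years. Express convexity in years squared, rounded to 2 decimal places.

With y = 0.0745:
  t   CF        PV=CF/(1+0.0745)^t    t·PV        t(t+1)·PV
  1       125.00       116.3332       116.3332         232.6664
  2       125.00       108.2673       216.5345         649.6036
  3       125.00       100.7606       302.2818       1,209.1272
  4       125.00        93.7744       375.0976       1,875.4882
  5       125.00        87.2726       436.3630       2,618.1780
  6       125.00        81.2216       487.3295       3,411.3068
  7     5,125.00     3,099.1952    21,694.3664     173,554.9313
  Σ                  3,686.8248    23,628.3061     183,551.3015
P = 3,686.8248.
Convexity = Σ t(t+1)·PV / [P·(1+y)²] = 183,551.3015 / (3,686.8248 × 1.154550) = 43.12133.

43.12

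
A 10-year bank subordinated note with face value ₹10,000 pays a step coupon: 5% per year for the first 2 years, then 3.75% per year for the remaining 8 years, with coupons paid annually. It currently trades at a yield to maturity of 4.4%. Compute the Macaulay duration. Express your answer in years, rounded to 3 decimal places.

Periodic yield y = 0.044. Discount each cash flow and weight by its year:
  t   CF        PV=CF/(1+0.044)^t    t·PV
  1       500.00       478.9272       478.9272
  2       500.00       458.7425       917.4851
  3       375.00       329.5564       988.6692
  4       375.00       315.6671     1,262.6683
  5       375.00       302.3631     1,511.8154
  6       375.00       289.6198     1,737.7189
  7       375.00       277.4136     1,941.8953
  8       375.00       265.7219     2,125.7749
  9       375.00       254.5229     2,290.7057
  10   10,375.00     6,745.0181    67,450.1809
  Σ                  9,717.5525    80,705.8409
Price P = Σ PV = 9,717.5525.
Macaulay duration = Σ(t·PV) / P = 80,705.8409 / 9,717.5525 = 8.30516 years.

8.305 years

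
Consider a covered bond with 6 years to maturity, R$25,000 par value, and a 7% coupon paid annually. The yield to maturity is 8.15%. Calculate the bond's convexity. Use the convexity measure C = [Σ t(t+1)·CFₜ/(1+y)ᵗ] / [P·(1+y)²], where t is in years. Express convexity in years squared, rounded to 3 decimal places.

28.599

With y = 0.0815:
  t   CF        PV=CF/(1+0.0815)^t    t·PV        t(t+1)·PV
  1     1,750.00     1,618.1230     1,618.1230       3,236.2460
  2     1,750.00     1,496.1840     2,992.3680       8,977.1039
  3     1,750.00     1,383.4341     4,150.3023      16,601.2092
  4     1,750.00     1,279.1809     5,116.7235      25,583.6173
  5     1,750.00     1,182.7840     5,913.9198      35,483.5191
  6    26,750.00    16,717.2426   100,303.4553     702,124.1872
  Σ                 23,676.9484   120,094.8919     792,005.8826
P = 23,676.9484.
Convexity = Σ t(t+1)·PV / [P·(1+y)²] = 792,005.8826 / (23,676.9484 × 1.169642) = 28.59892.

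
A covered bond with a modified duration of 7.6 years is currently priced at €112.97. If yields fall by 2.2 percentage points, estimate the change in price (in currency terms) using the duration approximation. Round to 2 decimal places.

+€18.89

Duration approximation: ΔP/P ≈ -D_mod · Δy = -7.6 × (-0.022) = +0.167200.
ΔP ≈ 112.97 × (+0.167200) = +18.888584.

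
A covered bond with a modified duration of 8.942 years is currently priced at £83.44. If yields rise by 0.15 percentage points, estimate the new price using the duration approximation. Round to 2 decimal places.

£82.32

Duration approximation: ΔP/P ≈ -D_mod · Δy = -8.942 × (+0.0015) = -0.013413.
New price ≈ 83.44 × (1 - 0.013413) = 82.32081928.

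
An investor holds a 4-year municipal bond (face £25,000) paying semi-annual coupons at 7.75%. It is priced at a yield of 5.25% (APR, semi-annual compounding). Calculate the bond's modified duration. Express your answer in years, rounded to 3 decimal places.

3.448 years

Periodic yield y = 0.02625. First find Macaulay duration:
  t   CF        PV=CF/(1+0.02625)^t    t·PV
  1       968.75       943.9708       943.9708
  2       968.75       919.8254     1,839.6507
  3       968.75       896.2975     2,688.8926
  4       968.75       873.3715     3,493.4862
  5       968.75       851.0319     4,255.1597
  6       968.75       829.2638     4,975.5827
  7       968.75       808.0524     5,656.3668
  8    25,968.75    21,106.9599   168,855.6790
  Σ                 27,228.7732   192,708.7884
P = 27,228.7732; Macaulay duration = 192,708.7884 / 27,228.7732 = 7.07740 half-year periods = 3.53870 years.
Modified duration = D_Mac / (1 + y) = 3.53870 / 1.02625 = 3.44818 years.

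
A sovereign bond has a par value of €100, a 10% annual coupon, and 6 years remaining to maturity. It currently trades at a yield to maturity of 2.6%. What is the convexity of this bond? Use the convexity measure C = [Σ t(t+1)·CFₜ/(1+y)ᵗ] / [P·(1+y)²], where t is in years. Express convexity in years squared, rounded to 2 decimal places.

With y = 0.026:
  t   CF        PV=CF/(1+0.026)^t    t·PV        t(t+1)·PV
  1        10.00         9.7466         9.7466          19.4932
  2        10.00         9.4996        18.9992          56.9976
  3        10.00         9.2589        27.7766         111.1064
  4        10.00         9.0242        36.0970         180.4848
  5        10.00         8.7956        43.9778         263.8666
  6       110.00        94.2993       565.7959       3,960.5711
  Σ                    140.6242       702.3930       4,592.5196
P = 140.6242.
Convexity = Σ t(t+1)·PV / [P·(1+y)²] = 4,592.5196 / (140.6242 × 1.052676) = 31.02390.

31.02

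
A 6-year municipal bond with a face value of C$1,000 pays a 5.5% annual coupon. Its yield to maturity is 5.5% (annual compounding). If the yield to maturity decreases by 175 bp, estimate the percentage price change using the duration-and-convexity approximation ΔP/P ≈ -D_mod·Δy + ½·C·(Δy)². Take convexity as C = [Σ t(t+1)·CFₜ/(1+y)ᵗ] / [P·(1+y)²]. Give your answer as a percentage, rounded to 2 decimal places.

+9.23%

With y = 0.055:
  t   CF        PV=CF/(1+0.055)^t    t·PV        t(t+1)·PV
  1        55.00        52.1327        52.1327         104.2654
  2        55.00        49.4149        98.8298         296.4893
  3        55.00        46.8388       140.5163         562.0650
  4        55.00        44.3969       177.5877         887.9384
  5        55.00        42.0824       210.4119       1,262.4717
  6     1,055.00       765.1344     4,590.8061      32,135.6429
  Σ                  1,000.0000     5,270.2845      35,248.8727
P = 1,000.0000; D_Mac = 5.27028 yrs; D_mod = 4.99553 yrs; C = 31.66943.
Duration effect: -4.99553 × (-0.0175) = +0.087422
Convexity effect: 0.5 × 31.66943 × (-0.0175)² = +0.0048494
ΔP/P ≈ +0.087422 + 0.0048494 = +0.092271 = +9.2271%.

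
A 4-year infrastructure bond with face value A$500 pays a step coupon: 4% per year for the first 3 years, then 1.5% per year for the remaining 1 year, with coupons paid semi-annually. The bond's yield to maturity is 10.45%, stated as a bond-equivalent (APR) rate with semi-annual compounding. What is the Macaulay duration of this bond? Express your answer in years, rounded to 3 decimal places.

3.695 years

Periodic yield y = 0.05225. Discount each cash flow and weight by its period:
  t   CF        PV=CF/(1+0.05225)^t    t·PV
  1        10.00         9.5034         9.5034
  2        10.00         9.0315        18.0631
  3        10.00         8.5831        25.7492
  4        10.00         8.1569        32.6275
  5        10.00         7.7518        38.7592
  6        10.00         7.3669        44.2016
  7         3.75         2.6254        18.3779
  8       503.75       335.1688     2,681.3504
  Σ                    388.1880     2,868.6325
Price P = Σ PV = 388.1880.
Macaulay duration = Σ(t·PV) / P = 2,868.6325 / 388.1880 = 7.38980 half-year periods.
In years: 7.38980 / 2 = 3.69490 years.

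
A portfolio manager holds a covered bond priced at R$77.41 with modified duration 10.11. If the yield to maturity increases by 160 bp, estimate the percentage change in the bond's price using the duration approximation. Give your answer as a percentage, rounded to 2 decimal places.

-16.18%

Duration approximation: ΔP/P ≈ -D_mod · Δy = -10.11 × (+0.016) = -0.161760.
As a percentage: -16.1760%.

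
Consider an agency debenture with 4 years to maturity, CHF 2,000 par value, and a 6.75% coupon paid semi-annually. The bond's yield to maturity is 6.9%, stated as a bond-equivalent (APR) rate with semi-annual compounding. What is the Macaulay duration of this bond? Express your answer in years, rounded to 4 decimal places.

Periodic yield y = 0.0345. Discount each cash flow and weight by its period:
  t   CF        PV=CF/(1+0.0345)^t    t·PV
  1        67.50        65.2489        65.2489
  2        67.50        63.0729       126.1458
  3        67.50        60.9695       182.9084
  4        67.50        58.9362       235.7446
  5        67.50        56.9707       284.8533
  6        67.50        55.0707       330.4244
  7        67.50        53.2341       372.6390
  8     2,067.50     1,576.1646    12,609.3165
  Σ                  1,989.6675    14,207.2809
Price P = Σ PV = 1,989.6675.
Macaulay duration = Σ(t·PV) / P = 14,207.2809 / 1,989.6675 = 7.14053 half-year periods.
In years: 7.14053 / 2 = 3.57027 years.

3.5703 years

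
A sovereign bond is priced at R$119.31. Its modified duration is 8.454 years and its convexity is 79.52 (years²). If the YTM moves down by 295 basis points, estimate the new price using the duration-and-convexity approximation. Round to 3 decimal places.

Duration effect: -D_mod·Δy = -8.454 × (-0.0295) = +0.249393
Convexity effect: ½·C·(Δy)² = 0.5 × 79.52 × (-0.0295)² = +0.03460114
ΔP/P ≈ +0.249393 + 0.03460114 = +0.28399414
New price ≈ 119.31 × (1 + 0.28399414) = 153.1933408434.

R$153.193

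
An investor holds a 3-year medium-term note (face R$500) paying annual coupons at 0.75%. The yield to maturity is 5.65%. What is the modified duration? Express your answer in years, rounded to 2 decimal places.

Periodic yield y = 0.0565. First find Macaulay duration:
  t   CF        PV=CF/(1+0.0565)^t    t·PV
  1         3.75         3.5495         3.5495
  2         3.75         3.3596         6.7193
  3       503.75       427.1757     1,281.5271
  Σ                    434.0848     1,291.7959
P = 434.0848; Macaulay duration = 1,291.7959 / 434.0848 = 2.97591 years.
Modified duration = D_Mac / (1 + y) = 2.97591 / 1.0565 = 2.81676 years.

2.82 years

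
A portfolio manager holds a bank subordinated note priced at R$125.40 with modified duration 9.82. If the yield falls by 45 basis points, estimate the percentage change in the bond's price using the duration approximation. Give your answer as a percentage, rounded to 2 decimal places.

+4.42%

Duration approximation: ΔP/P ≈ -D_mod · Δy = -9.82 × (-0.0045) = +0.044190.
As a percentage: +4.4190%.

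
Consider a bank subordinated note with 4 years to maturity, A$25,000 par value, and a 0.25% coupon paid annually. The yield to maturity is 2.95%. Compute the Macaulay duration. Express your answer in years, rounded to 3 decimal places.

Periodic yield y = 0.0295. Discount each cash flow and weight by its year:
  t   CF        PV=CF/(1+0.0295)^t    t·PV
  1        62.50        60.7091        60.7091
  2        62.50        58.9695       117.9390
  3        62.50        57.2797       171.8392
  4    25,062.50    22,310.9974    89,243.9897
  Σ                 22,487.9557    89,594.4770
Price P = Σ PV = 22,487.9557.
Macaulay duration = Σ(t·PV) / P = 89,594.4770 / 22,487.9557 = 3.98411 years.

3.984 years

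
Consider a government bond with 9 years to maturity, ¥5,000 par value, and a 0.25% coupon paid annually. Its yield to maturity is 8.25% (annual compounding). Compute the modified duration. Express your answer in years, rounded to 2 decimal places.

Periodic yield y = 0.0825. First find Macaulay duration:
  t   CF        PV=CF/(1+0.0825)^t    t·PV
  1        12.50        11.5473        11.5473
  2        12.50        10.6673        21.3346
  3        12.50         9.8543        29.5629
  4        12.50         9.1033        36.4132
  5        12.50         8.4095        42.0475
  6        12.50         7.7686        46.6116
  7        12.50         7.1765        50.2357
  8        12.50         6.6296        53.0367
  9     5,012.50     2,455.8579    22,102.7214
  Σ                  2,527.0144    22,393.5110
P = 2,527.0144; Macaulay duration = 22,393.5110 / 2,527.0144 = 8.86165 years.
Modified duration = D_Mac / (1 + y) = 8.86165 / 1.0825 = 8.18628 years.

8.19 years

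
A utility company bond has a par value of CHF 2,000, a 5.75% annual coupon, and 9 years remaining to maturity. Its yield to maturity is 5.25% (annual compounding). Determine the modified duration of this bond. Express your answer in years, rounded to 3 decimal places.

Periodic yield y = 0.0525. First find Macaulay duration:
  t   CF        PV=CF/(1+0.0525)^t    t·PV
  1       115.00       109.2637       109.2637
  2       115.00       103.8135       207.6269
  3       115.00        98.6351       295.9053
  4       115.00        93.7151       374.8603
  5       115.00        89.0404       445.2022
  6       115.00        84.5990       507.5940
  7       115.00        80.3791       562.6537
  8       115.00        76.3697       610.9575
  9     2,115.00     1,334.4780    12,010.3024
  Σ                  2,070.2935    15,124.3659
P = 2,070.2935; Macaulay duration = 15,124.3659 / 2,070.2935 = 7.30542 years.
Modified duration = D_Mac / (1 + y) = 7.30542 / 1.0525 = 6.94102 years.

6.941 years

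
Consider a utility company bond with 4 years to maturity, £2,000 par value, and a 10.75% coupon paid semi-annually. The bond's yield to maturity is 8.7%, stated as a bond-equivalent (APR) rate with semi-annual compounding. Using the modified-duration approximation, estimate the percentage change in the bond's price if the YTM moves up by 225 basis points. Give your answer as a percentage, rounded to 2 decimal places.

-7.28%

Periodic yield y = 0.0435. Modified duration first:
  t   CF        PV=CF/(1+0.0435)^t    t·PV
  1       107.50       103.0187       103.0187
  2       107.50        98.7242       197.4484
  3       107.50        94.6087       283.8261
  4       107.50        90.6648       362.6592
  5       107.50        86.8853       434.4264
  6       107.50        83.2633       499.5799
  7       107.50        79.7924       558.5465
  8     2,107.50     1,499.0909    11,992.7269
  Σ                  2,136.0482    14,432.2320
P = 2,136.0482; D_Mac = 6.75651 half-year periods = 3.37826 yrs; D_mod = 3.37826/(1+0.0435) = 3.23743 yrs.
ΔP/P ≈ -D_mod · Δy = -3.23743 × (+0.0225) = -0.072842 = -7.2842%.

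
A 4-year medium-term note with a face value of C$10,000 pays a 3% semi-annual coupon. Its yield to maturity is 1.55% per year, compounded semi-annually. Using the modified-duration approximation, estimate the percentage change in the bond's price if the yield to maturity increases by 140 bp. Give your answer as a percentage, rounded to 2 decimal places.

-5.29%

Periodic yield y = 0.00775. Modified duration first:
  t   CF        PV=CF/(1+0.00775)^t    t·PV
  1       150.00       148.8464       148.8464
  2       150.00       147.7018       295.4035
  3       150.00       146.5659       439.6976
  4       150.00       145.4387       581.7549
  5       150.00       144.3202       721.6012
  6       150.00       143.2104       859.2621
  7       150.00       142.1090       994.7631
  8    10,150.00     9,542.0917    76,336.7339
  Σ                 10,560.2841    80,378.0627
P = 10,560.2841; D_Mac = 7.61135 half-year periods = 3.80568 yrs; D_mod = 3.80568/(1+0.00775) = 3.77641 yrs.
ΔP/P ≈ -D_mod · Δy = -3.77641 × (+0.014) = -0.052870 = -5.2870%.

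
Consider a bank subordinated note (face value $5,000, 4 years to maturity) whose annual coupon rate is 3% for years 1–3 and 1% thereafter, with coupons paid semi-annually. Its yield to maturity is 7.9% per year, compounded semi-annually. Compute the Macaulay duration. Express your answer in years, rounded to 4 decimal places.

Periodic yield y = 0.0395. Discount each cash flow and weight by its period:
  t   CF        PV=CF/(1+0.0395)^t    t·PV
  1        75.00        72.1501        72.1501
  2        75.00        69.4084       138.8169
  3        75.00        66.7710       200.3130
  4        75.00        64.2338       256.9350
  5        75.00        61.7929       308.9647
  6        75.00        59.4449       356.6692
  7        25.00        19.0620       133.4340
  8     5,025.00     3,685.8709    29,486.9670
  Σ                  4,098.7339    30,954.2497
Price P = Σ PV = 4,098.7339.
Macaulay duration = Σ(t·PV) / P = 30,954.2497 / 4,098.7339 = 7.55215 half-year periods.
In years: 7.55215 / 2 = 3.77607 years.

3.7761 years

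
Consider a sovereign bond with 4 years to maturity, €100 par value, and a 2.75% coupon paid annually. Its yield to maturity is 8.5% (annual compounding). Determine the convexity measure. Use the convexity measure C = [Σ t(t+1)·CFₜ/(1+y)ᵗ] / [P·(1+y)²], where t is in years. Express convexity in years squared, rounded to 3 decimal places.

With y = 0.085:
  t   CF        PV=CF/(1+0.085)^t    t·PV        t(t+1)·PV
  1         2.75         2.5346         2.5346           5.0691
  2         2.75         2.3360         4.6720          14.0160
  3         2.75         2.1530         6.4590          25.8360
  4       102.75        74.1418       296.5670       1,482.8352
  Σ                     81.1653       310.2326       1,527.7563
P = 81.1653.
Convexity = Σ t(t+1)·PV / [P·(1+y)²] = 1,527.7563 / (81.1653 × 1.177225) = 15.98910.

15.989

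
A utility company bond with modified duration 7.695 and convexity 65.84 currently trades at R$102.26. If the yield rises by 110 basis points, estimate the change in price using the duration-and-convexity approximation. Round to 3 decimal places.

-R$8.248

Duration effect: -D_mod·Δy = -7.695 × (+0.011) = -0.084645
Convexity effect: ½·C·(Δy)² = 0.5 × 65.84 × (0.011)² = +0.00398332
ΔP/P ≈ -0.084645 + 0.00398332 = -0.08066168
ΔP ≈ 102.26 × (-0.08066168) = -8.2484633968.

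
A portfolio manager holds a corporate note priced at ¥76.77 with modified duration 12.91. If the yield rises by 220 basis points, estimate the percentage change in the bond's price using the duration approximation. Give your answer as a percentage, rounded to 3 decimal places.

Duration approximation: ΔP/P ≈ -D_mod · Δy = -12.91 × (+0.022) = -0.284020.
As a percentage: -28.4020%.

-28.402%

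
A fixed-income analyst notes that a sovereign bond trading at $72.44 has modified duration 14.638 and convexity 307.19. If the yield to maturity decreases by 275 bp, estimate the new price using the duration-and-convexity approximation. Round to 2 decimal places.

$110.01

Duration effect: -D_mod·Δy = -14.638 × (-0.0275) = +0.402545
Convexity effect: ½·C·(Δy)² = 0.5 × 307.19 × (-0.0275)² = +0.11615621875
ΔP/P ≈ +0.402545 + 0.11615621875 = +0.51870121875
New price ≈ 72.44 × (1 + 0.51870121875) = 110.01471628625.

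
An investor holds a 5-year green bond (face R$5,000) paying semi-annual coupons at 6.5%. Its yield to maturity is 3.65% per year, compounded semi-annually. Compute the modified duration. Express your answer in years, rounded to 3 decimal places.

Periodic yield y = 0.01825. First find Macaulay duration:
  t   CF        PV=CF/(1+0.01825)^t    t·PV
  1       162.50       159.5875       159.5875
  2       162.50       156.7273       313.4545
  3       162.50       153.9182       461.7547
  4       162.50       151.1596       604.6383
  5       162.50       148.4504       742.2518
  6       162.50       145.7897       874.7382
  7       162.50       143.1767     1,002.2371
  8       162.50       140.6106     1,124.8847
  9       162.50       138.0904     1,242.8139
  10    5,162.50     4,308.3986    43,083.9861
  Σ                  5,645.9090    49,610.3470
P = 5,645.9090; Macaulay duration = 49,610.3470 / 5,645.9090 = 8.78695 half-year periods = 4.39348 years.
Modified duration = D_Mac / (1 + y) = 4.39348 / 1.01825 = 4.31473 years.

4.315 years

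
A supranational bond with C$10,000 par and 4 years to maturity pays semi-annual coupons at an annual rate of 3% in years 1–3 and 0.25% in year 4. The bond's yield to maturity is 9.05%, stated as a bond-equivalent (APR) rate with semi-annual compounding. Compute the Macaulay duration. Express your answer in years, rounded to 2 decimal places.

Periodic yield y = 0.04525. Discount each cash flow and weight by its period:
  t   CF        PV=CF/(1+0.04525)^t    t·PV
  1       150.00       143.5063       143.5063
  2       150.00       137.2938       274.5876
  3       150.00       131.3502       394.0506
  4       150.00       125.6639       502.6556
  5       150.00       120.2238       601.1189
  6       150.00       115.0192       690.1150
  7        12.50         9.1700        64.1899
  8    10,012.50     7,027.1807    56,217.4453
  Σ                  7,809.4078    58,887.6693
Price P = Σ PV = 7,809.4078.
Macaulay duration = Σ(t·PV) / P = 58,887.6693 / 7,809.4078 = 7.54061 half-year periods.
In years: 7.54061 / 2 = 3.77030 years.

3.77 years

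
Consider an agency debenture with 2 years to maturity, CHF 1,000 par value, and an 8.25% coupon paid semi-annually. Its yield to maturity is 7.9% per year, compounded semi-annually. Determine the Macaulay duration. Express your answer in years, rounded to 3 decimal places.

Periodic yield y = 0.0395. Discount each cash flow and weight by its period:
  t   CF        PV=CF/(1+0.0395)^t    t·PV
  1        41.25        39.6825        39.6825
  2        41.25        38.1746        76.3493
  3        41.25        36.7240       110.1721
  4     1,041.25       891.7786     3,567.1143
  Σ                  1,006.3598     3,793.3183
Price P = Σ PV = 1,006.3598.
Macaulay duration = Σ(t·PV) / P = 3,793.3183 / 1,006.3598 = 3.76935 half-year periods.
In years: 3.76935 / 2 = 1.88467 years.

1.885 years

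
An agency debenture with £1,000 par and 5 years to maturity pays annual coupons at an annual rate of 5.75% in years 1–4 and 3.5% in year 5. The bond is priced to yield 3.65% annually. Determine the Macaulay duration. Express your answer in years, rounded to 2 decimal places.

Periodic yield y = 0.0365. Discount each cash flow and weight by its year:
  t   CF        PV=CF/(1+0.0365)^t    t·PV
  1        57.50        55.4752        55.4752
  2        57.50        53.5216       107.0432
  3        57.50        51.6369       154.9106
  4        57.50        49.8185       199.2740
  5     1,035.00       865.1548     4,325.7740
  Σ                  1,075.6069     4,842.4770
Price P = Σ PV = 1,075.6069.
Macaulay duration = Σ(t·PV) / P = 4,842.4770 / 1,075.6069 = 4.50209 years.

4.50 years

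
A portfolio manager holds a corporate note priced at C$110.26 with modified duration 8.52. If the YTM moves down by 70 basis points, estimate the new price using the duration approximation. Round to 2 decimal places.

Duration approximation: ΔP/P ≈ -D_mod · Δy = -8.52 × (-0.007) = +0.059640.
New price ≈ 110.26 × (1 + 0.059640) = 116.8359064.

C$116.84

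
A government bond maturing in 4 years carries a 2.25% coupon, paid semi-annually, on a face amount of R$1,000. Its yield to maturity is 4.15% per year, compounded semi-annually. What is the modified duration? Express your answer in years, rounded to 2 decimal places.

Periodic yield y = 0.02075. First find Macaulay duration:
  t   CF        PV=CF/(1+0.02075)^t    t·PV
  1        11.25        11.0213        11.0213
  2        11.25        10.7973        21.5945
  3        11.25        10.5778        31.7333
  4        11.25        10.3627        41.4510
  5        11.25        10.1521        50.7605
  6        11.25         9.9457        59.6743
  7        11.25         9.7435        68.2048
  8     1,011.25       858.0319     6,864.2551
  Σ                    930.6323     7,148.6948
P = 930.6323; Macaulay duration = 7,148.6948 / 930.6323 = 7.68155 half-year periods = 3.84077 years.
Modified duration = D_Mac / (1 + y) = 3.84077 / 1.02075 = 3.76270 years.

3.76 years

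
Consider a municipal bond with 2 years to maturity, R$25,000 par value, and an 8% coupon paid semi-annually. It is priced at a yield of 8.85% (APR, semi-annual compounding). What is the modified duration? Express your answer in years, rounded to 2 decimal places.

1.81 years

Periodic yield y = 0.04425. First find Macaulay duration:
  t   CF        PV=CF/(1+0.04425)^t    t·PV
  1     1,000.00       957.6251       957.6251
  2     1,000.00       917.0458     1,834.0916
  3     1,000.00       878.1861     2,634.5582
  4    26,000.00    21,865.2986    87,461.1943
  Σ                 24,618.1556    92,887.4693
P = 24,618.1556; Macaulay duration = 92,887.4693 / 24,618.1556 = 3.77313 half-year periods = 1.88656 years.
Modified duration = D_Mac / (1 + y) = 1.88656 / 1.04425 = 1.80662 years.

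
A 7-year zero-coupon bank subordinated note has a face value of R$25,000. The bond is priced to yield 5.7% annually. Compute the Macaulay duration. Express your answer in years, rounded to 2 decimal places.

A zero-coupon bond has a single cash flow at maturity, so its Macaulay duration equals its maturity: 7 years.

7.00 years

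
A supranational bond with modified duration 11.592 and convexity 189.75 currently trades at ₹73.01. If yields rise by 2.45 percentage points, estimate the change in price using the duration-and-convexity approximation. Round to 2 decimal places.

-₹16.58

Duration effect: -D_mod·Δy = -11.592 × (+0.0245) = -0.284004
Convexity effect: ½·C·(Δy)² = 0.5 × 189.75 × (0.0245)² = +0.05694871875
ΔP/P ≈ -0.284004 + 0.05694871875 = -0.22705528125
ΔP ≈ 73.01 × (-0.22705528125) = -16.5773060840625.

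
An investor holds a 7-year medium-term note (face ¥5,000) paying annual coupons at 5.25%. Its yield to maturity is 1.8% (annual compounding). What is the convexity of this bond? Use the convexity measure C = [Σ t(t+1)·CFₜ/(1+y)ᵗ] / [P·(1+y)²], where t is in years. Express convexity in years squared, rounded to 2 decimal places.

45.23

With y = 0.018:
  t   CF        PV=CF/(1+0.018)^t    t·PV        t(t+1)·PV
  1       262.50       257.8585       257.8585         515.7171
  2       262.50       253.2992       506.5983       1,519.7950
  3       262.50       248.8204       746.4612       2,985.8447
  4       262.50       244.4208       977.6833       4,888.4164
  5       262.50       240.0990     1,200.4952       7,202.9711
  6       262.50       235.8537     1,415.1220       9,905.8542
  7     5,262.50     4,644.6999    32,512.8996     260,103.1968
  Σ                  6,125.0516    37,617.1181     287,121.7952
P = 6,125.0516.
Convexity = Σ t(t+1)·PV / [P·(1+y)²] = 287,121.7952 / (6,125.0516 × 1.036324) = 45.23357.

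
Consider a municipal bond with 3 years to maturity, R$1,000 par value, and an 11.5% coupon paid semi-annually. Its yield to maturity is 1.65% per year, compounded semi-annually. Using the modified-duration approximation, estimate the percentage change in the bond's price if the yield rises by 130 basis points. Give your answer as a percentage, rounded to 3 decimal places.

-3.444%

Periodic yield y = 0.00825. Modified duration first:
  t   CF        PV=CF/(1+0.00825)^t    t·PV
  1        57.50        57.0295        57.0295
  2        57.50        56.5629       113.1257
  3        57.50        56.1000       168.3001
  4        57.50        55.6410       222.5640
  5        57.50        55.1857       275.9286
  6     1,057.50     1,006.6326     6,039.7956
  Σ                  1,287.1517     6,876.7435
P = 1,287.1517; D_Mac = 5.34261 half-year periods = 2.67130 yrs; D_mod = 2.67130/(1+0.00825) = 2.64944 yrs.
ΔP/P ≈ -D_mod · Δy = -2.64944 × (+0.013) = -0.034443 = -3.4443%.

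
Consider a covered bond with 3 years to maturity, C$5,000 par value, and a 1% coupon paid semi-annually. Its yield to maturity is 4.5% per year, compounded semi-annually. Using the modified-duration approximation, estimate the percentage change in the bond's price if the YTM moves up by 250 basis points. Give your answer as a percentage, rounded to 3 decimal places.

-7.239%

Periodic yield y = 0.0225. Modified duration first:
  t   CF        PV=CF/(1+0.0225)^t    t·PV
  1        25.00        24.4499        24.4499
  2        25.00        23.9119        47.8237
  3        25.00        23.3857        70.1570
  4        25.00        22.8711        91.4843
  5        25.00        22.3678       111.8390
  6     5,025.00     4,396.9970    26,381.9818
  Σ                  4,513.9833    26,727.7358
P = 4,513.9833; D_Mac = 5.92110 half-year periods = 2.96055 yrs; D_mod = 2.96055/(1+0.0225) = 2.89540 yrs.
ΔP/P ≈ -D_mod · Δy = -2.89540 × (+0.025) = -0.072385 = -7.2385%.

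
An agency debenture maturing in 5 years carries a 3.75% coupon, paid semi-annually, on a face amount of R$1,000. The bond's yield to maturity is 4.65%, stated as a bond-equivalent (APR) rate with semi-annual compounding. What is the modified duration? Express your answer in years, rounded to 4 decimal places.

4.4912 years

Periodic yield y = 0.02325. First find Macaulay duration:
  t   CF        PV=CF/(1+0.02325)^t    t·PV
  1        18.75        18.3240        18.3240
  2        18.75        17.9076        35.8152
  3        18.75        17.5007        52.5022
  4        18.75        17.1031        68.4123
  5        18.75        16.7145        83.5723
  6        18.75        16.3347        98.0081
  7        18.75        15.9635       111.7447
  8        18.75        15.6008       124.8065
  9        18.75        15.2463       137.2170
  10    1,018.75       809.5620     8,095.6195
  Σ                    960.2572     8,826.0219
P = 960.2572; Macaulay duration = 8,826.0219 / 960.2572 = 9.19131 half-year periods = 4.59566 years.
Modified duration = D_Mac / (1 + y) = 4.59566 / 1.02325 = 4.49123 years.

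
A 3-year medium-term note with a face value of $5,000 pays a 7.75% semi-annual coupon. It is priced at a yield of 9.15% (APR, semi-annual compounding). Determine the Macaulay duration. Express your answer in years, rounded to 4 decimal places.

2.7280 years

Periodic yield y = 0.04575. Discount each cash flow and weight by its period:
  t   CF        PV=CF/(1+0.04575)^t    t·PV
  1       193.75       185.2737       185.2737
  2       193.75       177.1683       354.3366
  3       193.75       169.4174       508.2523
  4       193.75       162.0057       648.0227
  5       193.75       154.9182       774.5908
  6     5,193.75     3,971.1272    23,826.7634
  Σ                  4,819.9105    26,297.2395
Price P = Σ PV = 4,819.9105.
Macaulay duration = Σ(t·PV) / P = 26,297.2395 / 4,819.9105 = 5.45596 half-year periods.
In years: 5.45596 / 2 = 2.72798 years.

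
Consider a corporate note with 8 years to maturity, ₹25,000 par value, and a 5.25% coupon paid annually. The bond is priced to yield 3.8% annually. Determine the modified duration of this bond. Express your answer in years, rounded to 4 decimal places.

Periodic yield y = 0.038. First find Macaulay duration:
  t   CF        PV=CF/(1+0.038)^t    t·PV
  1     1,312.50     1,264.4509     1,264.4509
  2     1,312.50     1,218.1608     2,436.3215
  3     1,312.50     1,173.5653     3,520.6958
  4     1,312.50     1,130.6024     4,522.4095
  5     1,312.50     1,089.2123     5,446.0616
  6     1,312.50     1,049.3375     6,296.0250
  7     1,312.50     1,010.9224     7,076.4571
  8    26,312.50    19,524.6512   156,197.2099
  Σ                 27,460.9028   186,759.6314
P = 27,460.9028; Macaulay duration = 186,759.6314 / 27,460.9028 = 6.80093 years.
Modified duration = D_Mac / (1 + y) = 6.80093 / 1.038 = 6.55195 years.

6.5520 years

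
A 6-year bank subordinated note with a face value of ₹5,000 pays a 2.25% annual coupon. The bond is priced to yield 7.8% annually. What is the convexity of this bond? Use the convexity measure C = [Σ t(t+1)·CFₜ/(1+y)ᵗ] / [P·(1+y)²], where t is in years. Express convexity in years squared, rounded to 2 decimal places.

With y = 0.078:
  t   CF        PV=CF/(1+0.078)^t    t·PV        t(t+1)·PV
  1       112.50       104.3599       104.3599         208.7199
  2       112.50        96.8088       193.6177         580.8530
  3       112.50        89.8041       269.4123       1,077.6494
  4       112.50        83.3062       333.2249       1,666.1246
  5       112.50        77.2785       386.3925       2,318.3552
  6     5,112.50     3,257.7725    19,546.6351     136,826.4459
  Σ                  3,709.3301    20,833.6425     142,678.1480
P = 3,709.3301.
Convexity = Σ t(t+1)·PV / [P·(1+y)²] = 142,678.1480 / (3,709.3301 × 1.162084) = 33.09973.

33.10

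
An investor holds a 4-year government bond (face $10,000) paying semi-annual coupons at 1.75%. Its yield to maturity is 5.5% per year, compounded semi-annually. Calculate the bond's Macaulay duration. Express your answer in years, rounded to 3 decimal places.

3.870 years

Periodic yield y = 0.0275. Discount each cash flow and weight by its period:
  t   CF        PV=CF/(1+0.0275)^t    t·PV
  1        87.50        85.1582        85.1582
  2        87.50        82.8790       165.7580
  3        87.50        80.6608       241.9824
  4        87.50        78.5020       314.0080
  5        87.50        76.4010       382.0049
  6        87.50        74.3562       446.1371
  7        87.50        72.3661       506.5628
  8    10,087.50     8,119.4928    64,955.9427
  Σ                  8,669.8160    67,097.5540
Price P = Σ PV = 8,669.8160.
Macaulay duration = Σ(t·PV) / P = 67,097.5540 / 8,669.8160 = 7.73921 half-year periods.
In years: 7.73921 / 2 = 3.86961 years.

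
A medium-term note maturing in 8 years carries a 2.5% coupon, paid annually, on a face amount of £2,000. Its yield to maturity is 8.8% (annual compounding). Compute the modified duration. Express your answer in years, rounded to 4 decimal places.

6.5748 years

Periodic yield y = 0.088. First find Macaulay duration:
  t   CF        PV=CF/(1+0.088)^t    t·PV
  1        50.00        45.9559        45.9559
  2        50.00        42.2389        84.4777
  3        50.00        38.8225       116.4675
  4        50.00        35.6824       142.7297
  5        50.00        32.7964       163.9818
  6        50.00        30.1437       180.8622
  7        50.00        27.7056       193.9393
  8     2,050.00     1,044.0534     8,352.4269
  Σ                  1,297.3987     9,280.8410
P = 1,297.3987; Macaulay duration = 9,280.8410 / 1,297.3987 = 7.15342 years.
Modified duration = D_Mac / (1 + y) = 7.15342 / 1.088 = 6.57484 years.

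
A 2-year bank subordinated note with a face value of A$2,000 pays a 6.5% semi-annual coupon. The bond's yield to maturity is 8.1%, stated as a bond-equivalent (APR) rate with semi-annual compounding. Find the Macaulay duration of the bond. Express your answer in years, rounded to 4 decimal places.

1.9060 years

Periodic yield y = 0.0405. Discount each cash flow and weight by its period:
  t   CF        PV=CF/(1+0.0405)^t    t·PV
  1        65.00        62.4700        62.4700
  2        65.00        60.0384       120.0768
  3        65.00        57.7015       173.1045
  4     2,065.00     1,761.7802     7,047.1207
  Σ                  1,941.9900     7,402.7720
Price P = Σ PV = 1,941.9900.
Macaulay duration = Σ(t·PV) / P = 7,402.7720 / 1,941.9900 = 3.81195 half-year periods.
In years: 3.81195 / 2 = 1.90598 years.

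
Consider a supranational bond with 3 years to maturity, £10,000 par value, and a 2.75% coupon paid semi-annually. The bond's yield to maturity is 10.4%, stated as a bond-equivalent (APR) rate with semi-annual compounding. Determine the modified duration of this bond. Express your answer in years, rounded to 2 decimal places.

Periodic yield y = 0.052. First find Macaulay duration:
  t   CF        PV=CF/(1+0.052)^t    t·PV
  1       137.50       130.7034       130.7034
  2       137.50       124.2428       248.4856
  3       137.50       118.1015       354.3046
  4       137.50       112.2638       449.0552
  5       137.50       106.7146       533.5732
  6    10,137.50     7,478.8776    44,873.2659
  Σ                  8,070.9038    46,589.3878
P = 8,070.9038; Macaulay duration = 46,589.3878 / 8,070.9038 = 5.77251 half-year periods = 2.88626 years.
Modified duration = D_Mac / (1 + y) = 2.88626 / 1.052 = 2.74359 years.

2.74 years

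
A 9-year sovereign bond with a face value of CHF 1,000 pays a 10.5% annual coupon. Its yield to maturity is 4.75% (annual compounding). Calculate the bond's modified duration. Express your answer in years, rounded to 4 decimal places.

6.3955 years

Periodic yield y = 0.0475. First find Macaulay duration:
  t   CF        PV=CF/(1+0.0475)^t    t·PV
  1       105.00       100.2387       100.2387
  2       105.00        95.6932       191.3865
  3       105.00        91.3539       274.0618
  4       105.00        87.2114       348.8455
  5       105.00        83.2567       416.2835
  6       105.00        79.4813       476.8880
  7       105.00        75.8772       531.1401
  8       105.00        72.4364       579.4915
  9     1,105.00       727.7396     6,549.6562
  Σ                  1,413.2884     9,467.9916
P = 1,413.2884; Macaulay duration = 9,467.9916 / 1,413.2884 = 6.69926 years.
Modified duration = D_Mac / (1 + y) = 6.69926 / 1.0475 = 6.39548 years.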